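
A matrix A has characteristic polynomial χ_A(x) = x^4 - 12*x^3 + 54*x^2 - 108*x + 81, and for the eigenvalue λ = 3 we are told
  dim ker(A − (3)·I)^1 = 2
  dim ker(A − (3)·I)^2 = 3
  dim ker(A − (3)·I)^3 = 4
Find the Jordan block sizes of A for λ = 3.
Block sizes for λ = 3: [3, 1]

From the dimensions of kernels of powers, the number of Jordan blocks of size at least j is d_j − d_{j−1} where d_j = dim ker(N^j) (with d_0 = 0). Computing the differences gives [2, 1, 1].
The number of blocks of size exactly k is (#blocks of size ≥ k) − (#blocks of size ≥ k + 1), so the partition is: 1 block(s) of size 1, 1 block(s) of size 3.
In nonincreasing order the block sizes are [3, 1].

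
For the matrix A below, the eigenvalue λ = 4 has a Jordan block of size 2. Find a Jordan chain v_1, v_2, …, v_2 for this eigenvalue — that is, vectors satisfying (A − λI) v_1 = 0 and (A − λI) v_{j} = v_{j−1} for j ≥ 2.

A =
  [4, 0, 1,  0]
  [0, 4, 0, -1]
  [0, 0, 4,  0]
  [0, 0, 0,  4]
A Jordan chain for λ = 4 of length 2:
v_1 = (1, 0, 0, 0)ᵀ
v_2 = (0, 0, 1, 0)ᵀ

Let N = A − (4)·I. We want v_2 with N^2 v_2 = 0 but N^1 v_2 ≠ 0; then v_{j-1} := N · v_j for j = 2, …, 2.

Pick v_2 = (0, 0, 1, 0)ᵀ.
Then v_1 = N · v_2 = (1, 0, 0, 0)ᵀ.

Sanity check: (A − (4)·I) v_1 = (0, 0, 0, 0)ᵀ = 0. ✓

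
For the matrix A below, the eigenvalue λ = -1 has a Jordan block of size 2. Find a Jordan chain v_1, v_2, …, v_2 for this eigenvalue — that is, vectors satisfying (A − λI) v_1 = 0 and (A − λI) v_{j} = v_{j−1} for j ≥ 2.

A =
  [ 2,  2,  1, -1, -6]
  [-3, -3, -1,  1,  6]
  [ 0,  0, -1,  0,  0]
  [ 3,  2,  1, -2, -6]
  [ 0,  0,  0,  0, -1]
A Jordan chain for λ = -1 of length 2:
v_1 = (3, -3, 0, 3, 0)ᵀ
v_2 = (1, 0, 0, 0, 0)ᵀ

Let N = A − (-1)·I. We want v_2 with N^2 v_2 = 0 but N^1 v_2 ≠ 0; then v_{j-1} := N · v_j for j = 2, …, 2.

Pick v_2 = (1, 0, 0, 0, 0)ᵀ.
Then v_1 = N · v_2 = (3, -3, 0, 3, 0)ᵀ.

Sanity check: (A − (-1)·I) v_1 = (0, 0, 0, 0, 0)ᵀ = 0. ✓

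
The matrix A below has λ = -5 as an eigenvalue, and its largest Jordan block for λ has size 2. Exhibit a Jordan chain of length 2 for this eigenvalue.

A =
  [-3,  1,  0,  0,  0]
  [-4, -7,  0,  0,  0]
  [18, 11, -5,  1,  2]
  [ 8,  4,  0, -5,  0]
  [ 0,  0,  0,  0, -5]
A Jordan chain for λ = -5 of length 2:
v_1 = (2, -4, 18, 8, 0)ᵀ
v_2 = (1, 0, 0, 0, 0)ᵀ

Let N = A − (-5)·I. We want v_2 with N^2 v_2 = 0 but N^1 v_2 ≠ 0; then v_{j-1} := N · v_j for j = 2, …, 2.

Pick v_2 = (1, 0, 0, 0, 0)ᵀ.
Then v_1 = N · v_2 = (2, -4, 18, 8, 0)ᵀ.

Sanity check: (A − (-5)·I) v_1 = (0, 0, 0, 0, 0)ᵀ = 0. ✓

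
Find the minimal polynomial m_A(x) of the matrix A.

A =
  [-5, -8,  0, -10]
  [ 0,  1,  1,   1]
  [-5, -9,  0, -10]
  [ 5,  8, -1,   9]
x^4 - 5*x^3

The characteristic polynomial is χ_A(x) = x^3*(x - 5), so the eigenvalues are known. The minimal polynomial is
  m_A(x) = Π_λ (x − λ)^{k_λ}
where k_λ is the size of the *largest* Jordan block for λ (equivalently, the smallest k with (A − λI)^k v = 0 for every generalised eigenvector v of λ).

  λ = 0: largest Jordan block has size 3, contributing (x − 0)^3
  λ = 5: largest Jordan block has size 1, contributing (x − 5)

So m_A(x) = x^3*(x - 5) = x^4 - 5*x^3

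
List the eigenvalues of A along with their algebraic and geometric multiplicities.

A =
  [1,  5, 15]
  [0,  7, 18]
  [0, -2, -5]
λ = 1: alg = 3, geom = 2

Step 1 — factor the characteristic polynomial to read off the algebraic multiplicities:
  χ_A(x) = (x - 1)^3

Step 2 — compute geometric multiplicities via the rank-nullity identity g(λ) = n − rank(A − λI):
  rank(A − (1)·I) = 1, so dim ker(A − (1)·I) = n − 1 = 2

Summary:
  λ = 1: algebraic multiplicity = 3, geometric multiplicity = 2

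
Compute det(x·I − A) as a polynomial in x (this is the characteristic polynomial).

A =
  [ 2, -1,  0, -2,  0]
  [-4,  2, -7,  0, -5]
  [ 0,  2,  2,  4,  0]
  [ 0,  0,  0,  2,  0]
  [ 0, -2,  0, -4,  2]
x^5 - 10*x^4 + 40*x^3 - 80*x^2 + 80*x - 32

Expanding det(x·I − A) (e.g. by cofactor expansion or by noting that A is similar to its Jordan form J, which has the same characteristic polynomial as A) gives
  χ_A(x) = x^5 - 10*x^4 + 40*x^3 - 80*x^2 + 80*x - 32
which factors as (x - 2)^5. The eigenvalues (with algebraic multiplicities) are λ = 2 with multiplicity 5.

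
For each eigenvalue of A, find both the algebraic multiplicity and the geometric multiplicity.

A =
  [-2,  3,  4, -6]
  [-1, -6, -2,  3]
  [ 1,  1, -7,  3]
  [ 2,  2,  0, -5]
λ = -5: alg = 4, geom = 2

Step 1 — factor the characteristic polynomial to read off the algebraic multiplicities:
  χ_A(x) = (x + 5)^4

Step 2 — compute geometric multiplicities via the rank-nullity identity g(λ) = n − rank(A − λI):
  rank(A − (-5)·I) = 2, so dim ker(A − (-5)·I) = n − 2 = 2

Summary:
  λ = -5: algebraic multiplicity = 4, geometric multiplicity = 2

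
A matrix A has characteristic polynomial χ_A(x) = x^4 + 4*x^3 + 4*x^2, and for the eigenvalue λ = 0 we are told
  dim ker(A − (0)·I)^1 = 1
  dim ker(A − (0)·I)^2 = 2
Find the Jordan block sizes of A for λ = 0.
Block sizes for λ = 0: [2]

From the dimensions of kernels of powers, the number of Jordan blocks of size at least j is d_j − d_{j−1} where d_j = dim ker(N^j) (with d_0 = 0). Computing the differences gives [1, 1].
The number of blocks of size exactly k is (#blocks of size ≥ k) − (#blocks of size ≥ k + 1), so the partition is: 1 block(s) of size 2.
In nonincreasing order the block sizes are [2].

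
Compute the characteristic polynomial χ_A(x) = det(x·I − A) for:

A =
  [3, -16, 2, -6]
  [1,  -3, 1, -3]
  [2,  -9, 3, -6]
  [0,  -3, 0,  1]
x^4 - 4*x^3 + 6*x^2 - 4*x + 1

Expanding det(x·I − A) (e.g. by cofactor expansion or by noting that A is similar to its Jordan form J, which has the same characteristic polynomial as A) gives
  χ_A(x) = x^4 - 4*x^3 + 6*x^2 - 4*x + 1
which factors as (x - 1)^4. The eigenvalues (with algebraic multiplicities) are λ = 1 with multiplicity 4.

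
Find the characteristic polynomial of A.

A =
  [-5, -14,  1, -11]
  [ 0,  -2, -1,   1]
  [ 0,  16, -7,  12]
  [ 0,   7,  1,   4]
x^4 + 10*x^3 - 250*x - 625

Expanding det(x·I − A) (e.g. by cofactor expansion or by noting that A is similar to its Jordan form J, which has the same characteristic polynomial as A) gives
  χ_A(x) = x^4 + 10*x^3 - 250*x - 625
which factors as (x - 5)*(x + 5)^3. The eigenvalues (with algebraic multiplicities) are λ = -5 with multiplicity 3, λ = 5 with multiplicity 1.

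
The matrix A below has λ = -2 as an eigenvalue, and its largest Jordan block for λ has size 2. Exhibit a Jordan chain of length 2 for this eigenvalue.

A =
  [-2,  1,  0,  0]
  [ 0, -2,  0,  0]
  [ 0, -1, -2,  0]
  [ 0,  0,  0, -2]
A Jordan chain for λ = -2 of length 2:
v_1 = (1, 0, -1, 0)ᵀ
v_2 = (0, 1, 0, 0)ᵀ

Let N = A − (-2)·I. We want v_2 with N^2 v_2 = 0 but N^1 v_2 ≠ 0; then v_{j-1} := N · v_j for j = 2, …, 2.

Pick v_2 = (0, 1, 0, 0)ᵀ.
Then v_1 = N · v_2 = (1, 0, -1, 0)ᵀ.

Sanity check: (A − (-2)·I) v_1 = (0, 0, 0, 0)ᵀ = 0. ✓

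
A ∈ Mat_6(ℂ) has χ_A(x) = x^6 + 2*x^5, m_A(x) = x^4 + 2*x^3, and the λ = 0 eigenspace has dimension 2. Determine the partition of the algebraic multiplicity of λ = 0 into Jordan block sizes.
Block sizes for λ = 0: [3, 2]

Step 1 — from the characteristic polynomial, algebraic multiplicity of λ = 0 is 5. From dim ker(A − (0)·I) = 2, there are exactly 2 Jordan blocks for λ = 0.
Step 2 — from the minimal polynomial, the factor (x − 0)^3 tells us the largest block for λ = 0 has size 3.
Step 3 — with total size 5, 2 blocks, and largest block 3, the block sizes (in nonincreasing order) are [3, 2].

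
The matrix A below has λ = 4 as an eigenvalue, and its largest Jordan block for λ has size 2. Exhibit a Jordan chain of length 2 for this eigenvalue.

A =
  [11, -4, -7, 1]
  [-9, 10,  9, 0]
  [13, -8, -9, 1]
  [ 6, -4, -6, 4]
A Jordan chain for λ = 4 of length 2:
v_1 = (7, -9, 13, 6)ᵀ
v_2 = (1, 0, 0, 0)ᵀ

Let N = A − (4)·I. We want v_2 with N^2 v_2 = 0 but N^1 v_2 ≠ 0; then v_{j-1} := N · v_j for j = 2, …, 2.

Pick v_2 = (1, 0, 0, 0)ᵀ.
Then v_1 = N · v_2 = (7, -9, 13, 6)ᵀ.

Sanity check: (A − (4)·I) v_1 = (0, 0, 0, 0)ᵀ = 0. ✓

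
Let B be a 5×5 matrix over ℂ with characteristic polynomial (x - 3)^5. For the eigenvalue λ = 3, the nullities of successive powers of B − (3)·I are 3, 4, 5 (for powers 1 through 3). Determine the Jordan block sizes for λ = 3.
Block sizes for λ = 3: [3, 1, 1]

From the dimensions of kernels of powers, the number of Jordan blocks of size at least j is d_j − d_{j−1} where d_j = dim ker(N^j) (with d_0 = 0). Computing the differences gives [3, 1, 1].
The number of blocks of size exactly k is (#blocks of size ≥ k) − (#blocks of size ≥ k + 1), so the partition is: 2 block(s) of size 1, 1 block(s) of size 3.
In nonincreasing order the block sizes are [3, 1, 1].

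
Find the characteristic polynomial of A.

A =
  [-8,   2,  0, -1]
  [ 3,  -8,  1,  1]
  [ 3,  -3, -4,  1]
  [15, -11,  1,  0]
x^4 + 20*x^3 + 150*x^2 + 500*x + 625

Expanding det(x·I − A) (e.g. by cofactor expansion or by noting that A is similar to its Jordan form J, which has the same characteristic polynomial as A) gives
  χ_A(x) = x^4 + 20*x^3 + 150*x^2 + 500*x + 625
which factors as (x + 5)^4. The eigenvalues (with algebraic multiplicities) are λ = -5 with multiplicity 4.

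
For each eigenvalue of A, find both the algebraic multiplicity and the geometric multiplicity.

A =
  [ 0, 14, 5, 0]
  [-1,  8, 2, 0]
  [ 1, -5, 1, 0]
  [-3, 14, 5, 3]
λ = 3: alg = 4, geom = 2

Step 1 — factor the characteristic polynomial to read off the algebraic multiplicities:
  χ_A(x) = (x - 3)^4

Step 2 — compute geometric multiplicities via the rank-nullity identity g(λ) = n − rank(A − λI):
  rank(A − (3)·I) = 2, so dim ker(A − (3)·I) = n − 2 = 2

Summary:
  λ = 3: algebraic multiplicity = 4, geometric multiplicity = 2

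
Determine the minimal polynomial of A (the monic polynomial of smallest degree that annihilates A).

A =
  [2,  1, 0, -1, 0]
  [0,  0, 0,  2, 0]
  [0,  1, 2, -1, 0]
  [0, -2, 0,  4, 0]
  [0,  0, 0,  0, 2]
x^2 - 4*x + 4

The characteristic polynomial is χ_A(x) = (x - 2)^5, so the eigenvalues are known. The minimal polynomial is
  m_A(x) = Π_λ (x − λ)^{k_λ}
where k_λ is the size of the *largest* Jordan block for λ (equivalently, the smallest k with (A − λI)^k v = 0 for every generalised eigenvector v of λ).

  λ = 2: largest Jordan block has size 2, contributing (x − 2)^2

So m_A(x) = (x - 2)^2 = x^2 - 4*x + 4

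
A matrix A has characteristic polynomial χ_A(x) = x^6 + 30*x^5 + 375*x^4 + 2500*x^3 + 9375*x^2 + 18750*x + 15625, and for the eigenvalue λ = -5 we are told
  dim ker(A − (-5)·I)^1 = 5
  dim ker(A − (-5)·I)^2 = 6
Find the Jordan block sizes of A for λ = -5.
Block sizes for λ = -5: [2, 1, 1, 1, 1]

From the dimensions of kernels of powers, the number of Jordan blocks of size at least j is d_j − d_{j−1} where d_j = dim ker(N^j) (with d_0 = 0). Computing the differences gives [5, 1].
The number of blocks of size exactly k is (#blocks of size ≥ k) − (#blocks of size ≥ k + 1), so the partition is: 4 block(s) of size 1, 1 block(s) of size 2.
In nonincreasing order the block sizes are [2, 1, 1, 1, 1].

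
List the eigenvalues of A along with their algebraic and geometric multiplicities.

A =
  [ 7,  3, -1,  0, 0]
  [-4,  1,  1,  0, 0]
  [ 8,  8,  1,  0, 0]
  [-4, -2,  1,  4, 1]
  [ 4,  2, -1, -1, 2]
λ = 3: alg = 5, geom = 2

Step 1 — factor the characteristic polynomial to read off the algebraic multiplicities:
  χ_A(x) = (x - 3)^5

Step 2 — compute geometric multiplicities via the rank-nullity identity g(λ) = n − rank(A − λI):
  rank(A − (3)·I) = 3, so dim ker(A − (3)·I) = n − 3 = 2

Summary:
  λ = 3: algebraic multiplicity = 5, geometric multiplicity = 2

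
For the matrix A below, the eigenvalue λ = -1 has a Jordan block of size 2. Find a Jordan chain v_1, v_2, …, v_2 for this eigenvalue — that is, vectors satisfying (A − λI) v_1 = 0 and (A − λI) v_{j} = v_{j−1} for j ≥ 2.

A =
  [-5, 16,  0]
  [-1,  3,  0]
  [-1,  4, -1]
A Jordan chain for λ = -1 of length 2:
v_1 = (-4, -1, -1)ᵀ
v_2 = (1, 0, 0)ᵀ

Let N = A − (-1)·I. We want v_2 with N^2 v_2 = 0 but N^1 v_2 ≠ 0; then v_{j-1} := N · v_j for j = 2, …, 2.

Pick v_2 = (1, 0, 0)ᵀ.
Then v_1 = N · v_2 = (-4, -1, -1)ᵀ.

Sanity check: (A − (-1)·I) v_1 = (0, 0, 0)ᵀ = 0. ✓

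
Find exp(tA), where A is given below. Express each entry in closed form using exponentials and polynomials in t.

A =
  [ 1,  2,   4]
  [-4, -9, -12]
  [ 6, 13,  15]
e^{tA} =
  [-4*t*exp(t) + exp(5*t), -6*t*exp(t) + 2*exp(5*t) - 2*exp(t), -4*t*exp(t) + 2*exp(5*t) - 2*exp(t)]
  [4*t*exp(t) - 2*exp(5*t) + 2*exp(t), 6*t*exp(t) - 4*exp(5*t) + 5*exp(t), 4*t*exp(t) - 4*exp(5*t) + 4*exp(t)]
  [-2*t*exp(t) + 2*exp(5*t) - 2*exp(t), -3*t*exp(t) + 4*exp(5*t) - 4*exp(t), -2*t*exp(t) + 4*exp(5*t) - 3*exp(t)]

Strategy: write A = P · J · P⁻¹ where J is a Jordan canonical form, so e^{tA} = P · e^{tJ} · P⁻¹, and e^{tJ} can be computed block-by-block.

A has Jordan form
J =
  [1, 1, 0]
  [0, 1, 0]
  [0, 0, 5]
(up to reordering of blocks).

Per-block formulas:
  For a 1×1 block at λ = 5: exp(t · [5]) = [e^(5t)].
  For a 2×2 Jordan block J_2(1): exp(t · J_2(1)) = e^(1t)·(I + t·N), where N is the 2×2 nilpotent shift.

After assembling e^{tJ} and conjugating by P, we get:

e^{tA} =
  [-4*t*exp(t) + exp(5*t), -6*t*exp(t) + 2*exp(5*t) - 2*exp(t), -4*t*exp(t) + 2*exp(5*t) - 2*exp(t)]
  [4*t*exp(t) - 2*exp(5*t) + 2*exp(t), 6*t*exp(t) - 4*exp(5*t) + 5*exp(t), 4*t*exp(t) - 4*exp(5*t) + 4*exp(t)]
  [-2*t*exp(t) + 2*exp(5*t) - 2*exp(t), -3*t*exp(t) + 4*exp(5*t) - 4*exp(t), -2*t*exp(t) + 4*exp(5*t) - 3*exp(t)]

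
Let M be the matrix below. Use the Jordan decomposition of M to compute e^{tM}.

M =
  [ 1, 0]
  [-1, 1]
e^{tM} =
  [exp(t), 0]
  [-t*exp(t), exp(t)]

Strategy: write M = P · J · P⁻¹ where J is a Jordan canonical form, so e^{tM} = P · e^{tJ} · P⁻¹, and e^{tJ} can be computed block-by-block.

M has Jordan form
J =
  [1, 1]
  [0, 1]
(up to reordering of blocks).

Per-block formulas:
  For a 2×2 Jordan block J_2(1): exp(t · J_2(1)) = e^(1t)·(I + t·N), where N is the 2×2 nilpotent shift.

After assembling e^{tJ} and conjugating by P, we get:

e^{tM} =
  [exp(t), 0]
  [-t*exp(t), exp(t)]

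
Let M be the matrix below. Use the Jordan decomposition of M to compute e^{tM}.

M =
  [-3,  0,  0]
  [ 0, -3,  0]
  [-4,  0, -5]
e^{tM} =
  [exp(-3*t), 0, 0]
  [0, exp(-3*t), 0]
  [-2*exp(-3*t) + 2*exp(-5*t), 0, exp(-5*t)]

Strategy: write M = P · J · P⁻¹ where J is a Jordan canonical form, so e^{tM} = P · e^{tJ} · P⁻¹, and e^{tJ} can be computed block-by-block.

M has Jordan form
J =
  [-5,  0,  0]
  [ 0, -3,  0]
  [ 0,  0, -3]
(up to reordering of blocks).

Per-block formulas:
  For a 1×1 block at λ = -5: exp(t · [-5]) = [e^(-5t)].
  For a 1×1 block at λ = -3: exp(t · [-3]) = [e^(-3t)].

After assembling e^{tJ} and conjugating by P, we get:

e^{tM} =
  [exp(-3*t), 0, 0]
  [0, exp(-3*t), 0]
  [-2*exp(-3*t) + 2*exp(-5*t), 0, exp(-5*t)]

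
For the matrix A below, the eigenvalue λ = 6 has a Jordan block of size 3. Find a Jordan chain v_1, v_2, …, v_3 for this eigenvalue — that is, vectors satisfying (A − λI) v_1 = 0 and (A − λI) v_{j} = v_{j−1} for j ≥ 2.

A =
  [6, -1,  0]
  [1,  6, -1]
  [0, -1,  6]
A Jordan chain for λ = 6 of length 3:
v_1 = (-1, 0, -1)ᵀ
v_2 = (0, 1, 0)ᵀ
v_3 = (1, 0, 0)ᵀ

Let N = A − (6)·I. We want v_3 with N^3 v_3 = 0 but N^2 v_3 ≠ 0; then v_{j-1} := N · v_j for j = 3, …, 2.

Pick v_3 = (1, 0, 0)ᵀ.
Then v_2 = N · v_3 = (0, 1, 0)ᵀ.
Then v_1 = N · v_2 = (-1, 0, -1)ᵀ.

Sanity check: (A − (6)·I) v_1 = (0, 0, 0)ᵀ = 0. ✓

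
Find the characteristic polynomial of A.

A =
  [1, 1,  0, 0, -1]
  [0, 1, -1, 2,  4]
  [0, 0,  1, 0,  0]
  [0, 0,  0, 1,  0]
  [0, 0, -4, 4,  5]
x^5 - 9*x^4 + 26*x^3 - 34*x^2 + 21*x - 5

Expanding det(x·I − A) (e.g. by cofactor expansion or by noting that A is similar to its Jordan form J, which has the same characteristic polynomial as A) gives
  χ_A(x) = x^5 - 9*x^4 + 26*x^3 - 34*x^2 + 21*x - 5
which factors as (x - 5)*(x - 1)^4. The eigenvalues (with algebraic multiplicities) are λ = 1 with multiplicity 4, λ = 5 with multiplicity 1.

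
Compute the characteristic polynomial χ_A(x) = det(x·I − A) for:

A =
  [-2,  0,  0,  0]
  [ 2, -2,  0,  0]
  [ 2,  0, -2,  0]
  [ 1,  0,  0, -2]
x^4 + 8*x^3 + 24*x^2 + 32*x + 16

Expanding det(x·I − A) (e.g. by cofactor expansion or by noting that A is similar to its Jordan form J, which has the same characteristic polynomial as A) gives
  χ_A(x) = x^4 + 8*x^3 + 24*x^2 + 32*x + 16
which factors as (x + 2)^4. The eigenvalues (with algebraic multiplicities) are λ = -2 with multiplicity 4.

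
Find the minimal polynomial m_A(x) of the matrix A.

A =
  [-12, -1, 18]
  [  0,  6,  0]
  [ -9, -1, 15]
x^3 - 9*x^2 + 108

The characteristic polynomial is χ_A(x) = (x - 6)^2*(x + 3), so the eigenvalues are known. The minimal polynomial is
  m_A(x) = Π_λ (x − λ)^{k_λ}
where k_λ is the size of the *largest* Jordan block for λ (equivalently, the smallest k with (A − λI)^k v = 0 for every generalised eigenvector v of λ).

  λ = -3: largest Jordan block has size 1, contributing (x + 3)
  λ = 6: largest Jordan block has size 2, contributing (x − 6)^2

So m_A(x) = (x - 6)^2*(x + 3) = x^3 - 9*x^2 + 108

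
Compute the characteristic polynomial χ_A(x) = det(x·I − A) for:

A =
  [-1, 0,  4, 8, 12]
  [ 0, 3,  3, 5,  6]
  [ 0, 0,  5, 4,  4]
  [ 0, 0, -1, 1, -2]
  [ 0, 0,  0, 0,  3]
x^5 - 11*x^4 + 42*x^3 - 54*x^2 - 27*x + 81

Expanding det(x·I − A) (e.g. by cofactor expansion or by noting that A is similar to its Jordan form J, which has the same characteristic polynomial as A) gives
  χ_A(x) = x^5 - 11*x^4 + 42*x^3 - 54*x^2 - 27*x + 81
which factors as (x - 3)^4*(x + 1). The eigenvalues (with algebraic multiplicities) are λ = -1 with multiplicity 1, λ = 3 with multiplicity 4.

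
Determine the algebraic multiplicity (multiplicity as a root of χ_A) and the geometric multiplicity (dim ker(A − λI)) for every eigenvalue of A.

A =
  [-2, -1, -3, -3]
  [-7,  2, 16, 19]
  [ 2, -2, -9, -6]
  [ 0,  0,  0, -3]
λ = -3: alg = 4, geom = 2

Step 1 — factor the characteristic polynomial to read off the algebraic multiplicities:
  χ_A(x) = (x + 3)^4

Step 2 — compute geometric multiplicities via the rank-nullity identity g(λ) = n − rank(A − λI):
  rank(A − (-3)·I) = 2, so dim ker(A − (-3)·I) = n − 2 = 2

Summary:
  λ = -3: algebraic multiplicity = 4, geometric multiplicity = 2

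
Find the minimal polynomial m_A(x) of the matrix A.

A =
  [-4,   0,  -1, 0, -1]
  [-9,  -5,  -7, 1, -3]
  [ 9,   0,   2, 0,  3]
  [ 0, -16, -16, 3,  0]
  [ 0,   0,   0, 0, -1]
x^2 + 2*x + 1

The characteristic polynomial is χ_A(x) = (x + 1)^5, so the eigenvalues are known. The minimal polynomial is
  m_A(x) = Π_λ (x − λ)^{k_λ}
where k_λ is the size of the *largest* Jordan block for λ (equivalently, the smallest k with (A − λI)^k v = 0 for every generalised eigenvector v of λ).

  λ = -1: largest Jordan block has size 2, contributing (x + 1)^2

So m_A(x) = (x + 1)^2 = x^2 + 2*x + 1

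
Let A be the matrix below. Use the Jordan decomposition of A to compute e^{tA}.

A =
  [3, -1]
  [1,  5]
e^{tA} =
  [-t*exp(4*t) + exp(4*t), -t*exp(4*t)]
  [t*exp(4*t), t*exp(4*t) + exp(4*t)]

Strategy: write A = P · J · P⁻¹ where J is a Jordan canonical form, so e^{tA} = P · e^{tJ} · P⁻¹, and e^{tJ} can be computed block-by-block.

A has Jordan form
J =
  [4, 1]
  [0, 4]
(up to reordering of blocks).

Per-block formulas:
  For a 2×2 Jordan block J_2(4): exp(t · J_2(4)) = e^(4t)·(I + t·N), where N is the 2×2 nilpotent shift.

After assembling e^{tJ} and conjugating by P, we get:

e^{tA} =
  [-t*exp(4*t) + exp(4*t), -t*exp(4*t)]
  [t*exp(4*t), t*exp(4*t) + exp(4*t)]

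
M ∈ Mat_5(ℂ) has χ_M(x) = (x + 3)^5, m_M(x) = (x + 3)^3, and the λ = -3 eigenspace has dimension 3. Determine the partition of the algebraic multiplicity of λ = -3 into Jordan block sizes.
Block sizes for λ = -3: [3, 1, 1]

Step 1 — from the characteristic polynomial, algebraic multiplicity of λ = -3 is 5. From dim ker(M − (-3)·I) = 3, there are exactly 3 Jordan blocks for λ = -3.
Step 2 — from the minimal polynomial, the factor (x + 3)^3 tells us the largest block for λ = -3 has size 3.
Step 3 — with total size 5, 3 blocks, and largest block 3, the block sizes (in nonincreasing order) are [3, 1, 1].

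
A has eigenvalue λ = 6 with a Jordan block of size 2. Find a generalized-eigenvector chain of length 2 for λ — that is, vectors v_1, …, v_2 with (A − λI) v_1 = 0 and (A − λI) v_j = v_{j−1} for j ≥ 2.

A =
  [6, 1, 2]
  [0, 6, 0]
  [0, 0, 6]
A Jordan chain for λ = 6 of length 2:
v_1 = (1, 0, 0)ᵀ
v_2 = (0, 1, 0)ᵀ

Let N = A − (6)·I. We want v_2 with N^2 v_2 = 0 but N^1 v_2 ≠ 0; then v_{j-1} := N · v_j for j = 2, …, 2.

Pick v_2 = (0, 1, 0)ᵀ.
Then v_1 = N · v_2 = (1, 0, 0)ᵀ.

Sanity check: (A − (6)·I) v_1 = (0, 0, 0)ᵀ = 0. ✓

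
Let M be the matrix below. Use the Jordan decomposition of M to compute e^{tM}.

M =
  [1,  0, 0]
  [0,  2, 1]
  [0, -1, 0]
e^{tM} =
  [exp(t), 0, 0]
  [0, t*exp(t) + exp(t), t*exp(t)]
  [0, -t*exp(t), -t*exp(t) + exp(t)]

Strategy: write M = P · J · P⁻¹ where J is a Jordan canonical form, so e^{tM} = P · e^{tJ} · P⁻¹, and e^{tJ} can be computed block-by-block.

M has Jordan form
J =
  [1, 1, 0]
  [0, 1, 0]
  [0, 0, 1]
(up to reordering of blocks).

Per-block formulas:
  For a 1×1 block at λ = 1: exp(t · [1]) = [e^(1t)].
  For a 2×2 Jordan block J_2(1): exp(t · J_2(1)) = e^(1t)·(I + t·N), where N is the 2×2 nilpotent shift.

After assembling e^{tJ} and conjugating by P, we get:

e^{tM} =
  [exp(t), 0, 0]
  [0, t*exp(t) + exp(t), t*exp(t)]
  [0, -t*exp(t), -t*exp(t) + exp(t)]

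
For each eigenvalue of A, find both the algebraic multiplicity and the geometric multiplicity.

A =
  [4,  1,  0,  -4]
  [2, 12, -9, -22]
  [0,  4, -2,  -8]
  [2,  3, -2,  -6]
λ = 2: alg = 4, geom = 2

Step 1 — factor the characteristic polynomial to read off the algebraic multiplicities:
  χ_A(x) = (x - 2)^4

Step 2 — compute geometric multiplicities via the rank-nullity identity g(λ) = n − rank(A − λI):
  rank(A − (2)·I) = 2, so dim ker(A − (2)·I) = n − 2 = 2

Summary:
  λ = 2: algebraic multiplicity = 4, geometric multiplicity = 2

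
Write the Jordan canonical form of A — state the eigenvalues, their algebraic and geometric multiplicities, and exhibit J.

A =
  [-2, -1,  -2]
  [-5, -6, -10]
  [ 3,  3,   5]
J_2(-1) ⊕ J_1(-1)

The characteristic polynomial is
  det(x·I − A) = x^3 + 3*x^2 + 3*x + 1 = (x + 1)^3

Eigenvalues and multiplicities (the geometric multiplicity of λ is n − rank(A − λI), which equals the number of Jordan blocks for λ):
  λ = -1: algebraic multiplicity = 3, geometric multiplicity = 2

Determining the block sizes for each eigenvalue:
  λ = -1: 2 blocks summing to 3 forces exactly one block of size 2 and the rest size 1 → block sizes [2, 1]

Assembling the blocks gives a Jordan form
J =
  [-1,  1,  0]
  [ 0, -1,  0]
  [ 0,  0, -1]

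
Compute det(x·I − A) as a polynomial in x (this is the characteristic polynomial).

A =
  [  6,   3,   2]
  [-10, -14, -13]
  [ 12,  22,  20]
x^3 - 12*x^2 + 48*x - 64

Expanding det(x·I − A) (e.g. by cofactor expansion or by noting that A is similar to its Jordan form J, which has the same characteristic polynomial as A) gives
  χ_A(x) = x^3 - 12*x^2 + 48*x - 64
which factors as (x - 4)^3. The eigenvalues (with algebraic multiplicities) are λ = 4 with multiplicity 3.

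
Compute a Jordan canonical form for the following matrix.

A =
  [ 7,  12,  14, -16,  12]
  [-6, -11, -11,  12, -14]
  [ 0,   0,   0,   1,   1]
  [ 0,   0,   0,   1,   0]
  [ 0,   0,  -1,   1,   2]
J_1(-5) ⊕ J_3(1) ⊕ J_1(1)

The characteristic polynomial is
  det(x·I − A) = x^5 + x^4 - 14*x^3 + 26*x^2 - 19*x + 5 = (x - 1)^4*(x + 5)

Eigenvalues and multiplicities (the geometric multiplicity of λ is n − rank(A − λI), which equals the number of Jordan blocks for λ):
  λ = -5: algebraic multiplicity = 1, geometric multiplicity = 1
  λ = 1: algebraic multiplicity = 4, geometric multiplicity = 2

Determining the block sizes for each eigenvalue:
  λ = -5: one block (gm = 1), so the single block has size am = 1 → block sizes [1]
  λ = 1: with am = 4 and gm = 2, the partition is not yet determined (e.g. several partitions of 4 into 2 parts exist). Let N = A − (1)·I. Computing rank(N^1) = 3, rank(N^2) = 2, rank(N^3) = 1; the number of blocks of size ≥ j is rank(N^{j−1}) − rank(N^j), giving [2, 1, 1]. So we have 1 block(s) of size 3, 1 block(s) of size 1 → block sizes [3, 1]

Assembling the blocks gives a Jordan form
J =
  [-5, 0, 0, 0, 0]
  [ 0, 1, 1, 0, 0]
  [ 0, 0, 1, 1, 0]
  [ 0, 0, 0, 1, 0]
  [ 0, 0, 0, 0, 1]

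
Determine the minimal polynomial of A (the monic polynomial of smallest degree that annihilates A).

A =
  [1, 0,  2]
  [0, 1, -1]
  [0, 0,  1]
x^2 - 2*x + 1

The characteristic polynomial is χ_A(x) = (x - 1)^3, so the eigenvalues are known. The minimal polynomial is
  m_A(x) = Π_λ (x − λ)^{k_λ}
where k_λ is the size of the *largest* Jordan block for λ (equivalently, the smallest k with (A − λI)^k v = 0 for every generalised eigenvector v of λ).

  λ = 1: largest Jordan block has size 2, contributing (x − 1)^2

So m_A(x) = (x - 1)^2 = x^2 - 2*x + 1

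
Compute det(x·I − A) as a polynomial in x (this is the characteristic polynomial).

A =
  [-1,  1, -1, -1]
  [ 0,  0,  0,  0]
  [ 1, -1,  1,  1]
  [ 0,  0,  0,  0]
x^4

Expanding det(x·I − A) (e.g. by cofactor expansion or by noting that A is similar to its Jordan form J, which has the same characteristic polynomial as A) gives
  χ_A(x) = x^4
which factors as x^4. The eigenvalues (with algebraic multiplicities) are λ = 0 with multiplicity 4.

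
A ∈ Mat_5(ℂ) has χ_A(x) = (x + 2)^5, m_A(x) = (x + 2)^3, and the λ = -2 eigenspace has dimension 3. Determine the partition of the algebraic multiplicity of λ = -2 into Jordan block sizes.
Block sizes for λ = -2: [3, 1, 1]

Step 1 — from the characteristic polynomial, algebraic multiplicity of λ = -2 is 5. From dim ker(A − (-2)·I) = 3, there are exactly 3 Jordan blocks for λ = -2.
Step 2 — from the minimal polynomial, the factor (x + 2)^3 tells us the largest block for λ = -2 has size 3.
Step 3 — with total size 5, 3 blocks, and largest block 3, the block sizes (in nonincreasing order) are [3, 1, 1].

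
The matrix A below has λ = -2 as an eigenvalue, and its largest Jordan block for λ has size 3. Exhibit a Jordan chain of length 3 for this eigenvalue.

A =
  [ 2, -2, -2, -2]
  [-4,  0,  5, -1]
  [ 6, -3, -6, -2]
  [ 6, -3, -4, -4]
A Jordan chain for λ = -2 of length 3:
v_1 = (-2, 2, -3, -3)ᵀ
v_2 = (-2, 5, -4, -4)ᵀ
v_3 = (0, 0, 1, 0)ᵀ

Let N = A − (-2)·I. We want v_3 with N^3 v_3 = 0 but N^2 v_3 ≠ 0; then v_{j-1} := N · v_j for j = 3, …, 2.

Pick v_3 = (0, 0, 1, 0)ᵀ.
Then v_2 = N · v_3 = (-2, 5, -4, -4)ᵀ.
Then v_1 = N · v_2 = (-2, 2, -3, -3)ᵀ.

Sanity check: (A − (-2)·I) v_1 = (0, 0, 0, 0)ᵀ = 0. ✓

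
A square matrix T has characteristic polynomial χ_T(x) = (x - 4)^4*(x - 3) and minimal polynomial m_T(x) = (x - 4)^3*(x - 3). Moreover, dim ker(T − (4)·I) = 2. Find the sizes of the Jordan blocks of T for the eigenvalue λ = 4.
Block sizes for λ = 4: [3, 1]

Step 1 — from the characteristic polynomial, algebraic multiplicity of λ = 4 is 4. From dim ker(T − (4)·I) = 2, there are exactly 2 Jordan blocks for λ = 4.
Step 2 — from the minimal polynomial, the factor (x − 4)^3 tells us the largest block for λ = 4 has size 3.
Step 3 — with total size 4, 2 blocks, and largest block 3, the block sizes (in nonincreasing order) are [3, 1].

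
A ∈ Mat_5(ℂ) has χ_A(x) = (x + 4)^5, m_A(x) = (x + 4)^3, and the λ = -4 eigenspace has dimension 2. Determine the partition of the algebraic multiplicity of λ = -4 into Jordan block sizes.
Block sizes for λ = -4: [3, 2]

Step 1 — from the characteristic polynomial, algebraic multiplicity of λ = -4 is 5. From dim ker(A − (-4)·I) = 2, there are exactly 2 Jordan blocks for λ = -4.
Step 2 — from the minimal polynomial, the factor (x + 4)^3 tells us the largest block for λ = -4 has size 3.
Step 3 — with total size 5, 2 blocks, and largest block 3, the block sizes (in nonincreasing order) are [3, 2].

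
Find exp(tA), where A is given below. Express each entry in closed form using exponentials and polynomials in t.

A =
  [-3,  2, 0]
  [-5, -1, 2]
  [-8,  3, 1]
e^{tA} =
  [-3*t^2*exp(-t) - 2*t*exp(-t) + exp(-t), -2*t^2*exp(-t) + 2*t*exp(-t), 2*t^2*exp(-t)]
  [-3*t^2*exp(-t) - 5*t*exp(-t), -2*t^2*exp(-t) + exp(-t), 2*t^2*exp(-t) + 2*t*exp(-t)]
  [-15*t^2*exp(-t)/2 - 8*t*exp(-t), -5*t^2*exp(-t) + 3*t*exp(-t), 5*t^2*exp(-t) + 2*t*exp(-t) + exp(-t)]

Strategy: write A = P · J · P⁻¹ where J is a Jordan canonical form, so e^{tA} = P · e^{tJ} · P⁻¹, and e^{tJ} can be computed block-by-block.

A has Jordan form
J =
  [-1,  1,  0]
  [ 0, -1,  1]
  [ 0,  0, -1]
(up to reordering of blocks).

Per-block formulas:
  For a 3×3 Jordan block J_3(-1): exp(t · J_3(-1)) = e^(-1t)·(I + t·N + (t^2/2)·N^2), where N is the 3×3 nilpotent shift.

After assembling e^{tJ} and conjugating by P, we get:

e^{tA} =
  [-3*t^2*exp(-t) - 2*t*exp(-t) + exp(-t), -2*t^2*exp(-t) + 2*t*exp(-t), 2*t^2*exp(-t)]
  [-3*t^2*exp(-t) - 5*t*exp(-t), -2*t^2*exp(-t) + exp(-t), 2*t^2*exp(-t) + 2*t*exp(-t)]
  [-15*t^2*exp(-t)/2 - 8*t*exp(-t), -5*t^2*exp(-t) + 3*t*exp(-t), 5*t^2*exp(-t) + 2*t*exp(-t) + exp(-t)]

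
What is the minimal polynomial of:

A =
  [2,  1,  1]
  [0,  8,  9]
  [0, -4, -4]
x^3 - 6*x^2 + 12*x - 8

The characteristic polynomial is χ_A(x) = (x - 2)^3, so the eigenvalues are known. The minimal polynomial is
  m_A(x) = Π_λ (x − λ)^{k_λ}
where k_λ is the size of the *largest* Jordan block for λ (equivalently, the smallest k with (A − λI)^k v = 0 for every generalised eigenvector v of λ).

  λ = 2: largest Jordan block has size 3, contributing (x − 2)^3

So m_A(x) = (x - 2)^3 = x^3 - 6*x^2 + 12*x - 8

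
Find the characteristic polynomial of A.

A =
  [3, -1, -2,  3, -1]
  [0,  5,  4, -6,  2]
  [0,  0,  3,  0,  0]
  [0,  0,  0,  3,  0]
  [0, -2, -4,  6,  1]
x^5 - 15*x^4 + 90*x^3 - 270*x^2 + 405*x - 243

Expanding det(x·I − A) (e.g. by cofactor expansion or by noting that A is similar to its Jordan form J, which has the same characteristic polynomial as A) gives
  χ_A(x) = x^5 - 15*x^4 + 90*x^3 - 270*x^2 + 405*x - 243
which factors as (x - 3)^5. The eigenvalues (with algebraic multiplicities) are λ = 3 with multiplicity 5.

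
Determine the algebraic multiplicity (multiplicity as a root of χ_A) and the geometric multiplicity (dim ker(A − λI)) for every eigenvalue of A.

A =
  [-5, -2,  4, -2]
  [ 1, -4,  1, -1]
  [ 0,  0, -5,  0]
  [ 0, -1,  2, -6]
λ = -5: alg = 4, geom = 2

Step 1 — factor the characteristic polynomial to read off the algebraic multiplicities:
  χ_A(x) = (x + 5)^4

Step 2 — compute geometric multiplicities via the rank-nullity identity g(λ) = n − rank(A − λI):
  rank(A − (-5)·I) = 2, so dim ker(A − (-5)·I) = n − 2 = 2

Summary:
  λ = -5: algebraic multiplicity = 4, geometric multiplicity = 2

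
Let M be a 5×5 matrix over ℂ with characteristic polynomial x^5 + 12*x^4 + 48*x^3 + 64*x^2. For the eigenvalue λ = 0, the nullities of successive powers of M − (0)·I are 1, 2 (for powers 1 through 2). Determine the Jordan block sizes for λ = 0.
Block sizes for λ = 0: [2]

From the dimensions of kernels of powers, the number of Jordan blocks of size at least j is d_j − d_{j−1} where d_j = dim ker(N^j) (with d_0 = 0). Computing the differences gives [1, 1].
The number of blocks of size exactly k is (#blocks of size ≥ k) − (#blocks of size ≥ k + 1), so the partition is: 1 block(s) of size 2.
In nonincreasing order the block sizes are [2].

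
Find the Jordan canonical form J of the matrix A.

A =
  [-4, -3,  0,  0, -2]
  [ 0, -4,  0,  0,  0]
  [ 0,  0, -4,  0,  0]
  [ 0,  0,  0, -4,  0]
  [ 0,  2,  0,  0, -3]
J_2(-4) ⊕ J_1(-4) ⊕ J_1(-4) ⊕ J_1(-3)

The characteristic polynomial is
  det(x·I − A) = x^5 + 19*x^4 + 144*x^3 + 544*x^2 + 1024*x + 768 = (x + 3)*(x + 4)^4

Eigenvalues and multiplicities (the geometric multiplicity of λ is n − rank(A − λI), which equals the number of Jordan blocks for λ):
  λ = -4: algebraic multiplicity = 4, geometric multiplicity = 3
  λ = -3: algebraic multiplicity = 1, geometric multiplicity = 1

Determining the block sizes for each eigenvalue:
  λ = -4: 3 blocks summing to 4 forces exactly one block of size 2 and the rest size 1 → block sizes [2, 1, 1]
  λ = -3: one block (gm = 1), so the single block has size am = 1 → block sizes [1]

Assembling the blocks gives a Jordan form
J =
  [-4,  1,  0,  0,  0]
  [ 0, -4,  0,  0,  0]
  [ 0,  0, -4,  0,  0]
  [ 0,  0,  0, -4,  0]
  [ 0,  0,  0,  0, -3]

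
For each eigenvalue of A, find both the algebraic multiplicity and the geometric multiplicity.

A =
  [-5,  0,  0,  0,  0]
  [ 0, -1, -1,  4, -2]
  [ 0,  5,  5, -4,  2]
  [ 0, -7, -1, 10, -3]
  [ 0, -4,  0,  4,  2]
λ = -5: alg = 1, geom = 1; λ = 4: alg = 4, geom = 2

Step 1 — factor the characteristic polynomial to read off the algebraic multiplicities:
  χ_A(x) = (x - 4)^4*(x + 5)

Step 2 — compute geometric multiplicities via the rank-nullity identity g(λ) = n − rank(A − λI):
  rank(A − (-5)·I) = 4, so dim ker(A − (-5)·I) = n − 4 = 1
  rank(A − (4)·I) = 3, so dim ker(A − (4)·I) = n − 3 = 2

Summary:
  λ = -5: algebraic multiplicity = 1, geometric multiplicity = 1
  λ = 4: algebraic multiplicity = 4, geometric multiplicity = 2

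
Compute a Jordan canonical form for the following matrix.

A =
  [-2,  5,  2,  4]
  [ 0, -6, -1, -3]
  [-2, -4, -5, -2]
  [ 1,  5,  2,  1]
J_3(-3) ⊕ J_1(-3)

The characteristic polynomial is
  det(x·I − A) = x^4 + 12*x^3 + 54*x^2 + 108*x + 81 = (x + 3)^4

Eigenvalues and multiplicities (the geometric multiplicity of λ is n − rank(A − λI), which equals the number of Jordan blocks for λ):
  λ = -3: algebraic multiplicity = 4, geometric multiplicity = 2

Determining the block sizes for each eigenvalue:
  λ = -3: with am = 4 and gm = 2, the partition is not yet determined (e.g. several partitions of 4 into 2 parts exist). Let N = A − (-3)·I. Computing rank(N^1) = 2, rank(N^2) = 1, rank(N^3) = 0; the number of blocks of size ≥ j is rank(N^{j−1}) − rank(N^j), giving [2, 1, 1]. So we have 1 block(s) of size 3, 1 block(s) of size 1 → block sizes [3, 1]

Assembling the blocks gives a Jordan form
J =
  [-3,  1,  0,  0]
  [ 0, -3,  1,  0]
  [ 0,  0, -3,  0]
  [ 0,  0,  0, -3]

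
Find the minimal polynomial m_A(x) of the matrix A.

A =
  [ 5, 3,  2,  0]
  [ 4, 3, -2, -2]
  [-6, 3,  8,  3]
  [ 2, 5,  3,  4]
x^2 - 10*x + 25

The characteristic polynomial is χ_A(x) = (x - 5)^4, so the eigenvalues are known. The minimal polynomial is
  m_A(x) = Π_λ (x − λ)^{k_λ}
where k_λ is the size of the *largest* Jordan block for λ (equivalently, the smallest k with (A − λI)^k v = 0 for every generalised eigenvector v of λ).

  λ = 5: largest Jordan block has size 2, contributing (x − 5)^2

So m_A(x) = (x - 5)^2 = x^2 - 10*x + 25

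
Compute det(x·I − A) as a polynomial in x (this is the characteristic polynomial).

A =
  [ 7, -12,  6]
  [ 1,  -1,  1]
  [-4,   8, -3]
x^3 - 3*x^2 + 3*x - 1

Expanding det(x·I − A) (e.g. by cofactor expansion or by noting that A is similar to its Jordan form J, which has the same characteristic polynomial as A) gives
  χ_A(x) = x^3 - 3*x^2 + 3*x - 1
which factors as (x - 1)^3. The eigenvalues (with algebraic multiplicities) are λ = 1 with multiplicity 3.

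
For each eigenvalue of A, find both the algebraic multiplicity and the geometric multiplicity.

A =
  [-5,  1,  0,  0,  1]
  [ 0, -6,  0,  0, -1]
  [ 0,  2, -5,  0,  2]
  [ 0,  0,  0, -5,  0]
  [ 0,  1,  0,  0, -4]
λ = -5: alg = 5, geom = 4

Step 1 — factor the characteristic polynomial to read off the algebraic multiplicities:
  χ_A(x) = (x + 5)^5

Step 2 — compute geometric multiplicities via the rank-nullity identity g(λ) = n − rank(A − λI):
  rank(A − (-5)·I) = 1, so dim ker(A − (-5)·I) = n − 1 = 4

Summary:
  λ = -5: algebraic multiplicity = 5, geometric multiplicity = 4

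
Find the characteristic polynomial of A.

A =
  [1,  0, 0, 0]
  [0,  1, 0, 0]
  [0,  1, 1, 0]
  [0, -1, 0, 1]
x^4 - 4*x^3 + 6*x^2 - 4*x + 1

Expanding det(x·I − A) (e.g. by cofactor expansion or by noting that A is similar to its Jordan form J, which has the same characteristic polynomial as A) gives
  χ_A(x) = x^4 - 4*x^3 + 6*x^2 - 4*x + 1
which factors as (x - 1)^4. The eigenvalues (with algebraic multiplicities) are λ = 1 with multiplicity 4.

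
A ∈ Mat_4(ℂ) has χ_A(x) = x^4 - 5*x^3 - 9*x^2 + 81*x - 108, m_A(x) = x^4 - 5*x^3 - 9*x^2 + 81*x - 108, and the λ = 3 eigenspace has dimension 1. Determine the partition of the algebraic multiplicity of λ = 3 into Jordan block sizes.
Block sizes for λ = 3: [3]

Step 1 — from the characteristic polynomial, algebraic multiplicity of λ = 3 is 3. From dim ker(A − (3)·I) = 1, there are exactly 1 Jordan blocks for λ = 3.
Step 2 — from the minimal polynomial, the factor (x − 3)^3 tells us the largest block for λ = 3 has size 3.
Step 3 — with total size 3, 1 blocks, and largest block 3, the block sizes (in nonincreasing order) are [3].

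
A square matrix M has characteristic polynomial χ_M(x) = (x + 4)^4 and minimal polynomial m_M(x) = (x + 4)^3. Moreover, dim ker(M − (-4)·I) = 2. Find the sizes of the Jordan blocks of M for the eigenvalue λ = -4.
Block sizes for λ = -4: [3, 1]

Step 1 — from the characteristic polynomial, algebraic multiplicity of λ = -4 is 4. From dim ker(M − (-4)·I) = 2, there are exactly 2 Jordan blocks for λ = -4.
Step 2 — from the minimal polynomial, the factor (x + 4)^3 tells us the largest block for λ = -4 has size 3.
Step 3 — with total size 4, 2 blocks, and largest block 3, the block sizes (in nonincreasing order) are [3, 1].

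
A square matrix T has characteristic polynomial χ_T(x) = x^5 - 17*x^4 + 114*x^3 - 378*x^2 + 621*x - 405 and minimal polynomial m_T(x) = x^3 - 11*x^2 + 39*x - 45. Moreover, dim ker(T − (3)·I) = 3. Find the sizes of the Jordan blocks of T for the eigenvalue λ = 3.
Block sizes for λ = 3: [2, 1, 1]

Step 1 — from the characteristic polynomial, algebraic multiplicity of λ = 3 is 4. From dim ker(T − (3)·I) = 3, there are exactly 3 Jordan blocks for λ = 3.
Step 2 — from the minimal polynomial, the factor (x − 3)^2 tells us the largest block for λ = 3 has size 2.
Step 3 — with total size 4, 3 blocks, and largest block 2, the block sizes (in nonincreasing order) are [2, 1, 1].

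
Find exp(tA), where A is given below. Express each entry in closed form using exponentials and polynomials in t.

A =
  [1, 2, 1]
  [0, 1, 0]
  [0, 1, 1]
e^{tA} =
  [exp(t), t^2*exp(t)/2 + 2*t*exp(t), t*exp(t)]
  [0, exp(t), 0]
  [0, t*exp(t), exp(t)]

Strategy: write A = P · J · P⁻¹ where J is a Jordan canonical form, so e^{tA} = P · e^{tJ} · P⁻¹, and e^{tJ} can be computed block-by-block.

A has Jordan form
J =
  [1, 1, 0]
  [0, 1, 1]
  [0, 0, 1]
(up to reordering of blocks).

Per-block formulas:
  For a 3×3 Jordan block J_3(1): exp(t · J_3(1)) = e^(1t)·(I + t·N + (t^2/2)·N^2), where N is the 3×3 nilpotent shift.

After assembling e^{tJ} and conjugating by P, we get:

e^{tA} =
  [exp(t), t^2*exp(t)/2 + 2*t*exp(t), t*exp(t)]
  [0, exp(t), 0]
  [0, t*exp(t), exp(t)]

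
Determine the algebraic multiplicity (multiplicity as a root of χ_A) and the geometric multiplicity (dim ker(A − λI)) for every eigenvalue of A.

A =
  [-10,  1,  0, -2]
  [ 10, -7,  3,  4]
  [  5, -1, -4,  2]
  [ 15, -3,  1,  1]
λ = -5: alg = 4, geom = 2

Step 1 — factor the characteristic polynomial to read off the algebraic multiplicities:
  χ_A(x) = (x + 5)^4

Step 2 — compute geometric multiplicities via the rank-nullity identity g(λ) = n − rank(A − λI):
  rank(A − (-5)·I) = 2, so dim ker(A − (-5)·I) = n − 2 = 2

Summary:
  λ = -5: algebraic multiplicity = 4, geometric multiplicity = 2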